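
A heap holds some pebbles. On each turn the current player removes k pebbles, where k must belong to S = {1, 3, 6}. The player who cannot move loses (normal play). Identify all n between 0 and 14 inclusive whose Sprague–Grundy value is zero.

G(0) = 0
G(1) = mex{0} = 1
G(2) = mex{1} = 0
G(3) = mex{0,0} = 1
G(4) = mex{1,1} = 0
G(5) = mex{0,0} = 1
G(6) = mex{1,1,0} = 2
G(7) = mex{2,0,1} = 3
G(8) = mex{3,1,0} = 2
G(9) = mex{2,2,1} = 0
G(10) = mex{0,3,0} = 1
G(11) = mex{1,2,1} = 0
G(12) = mex{0,0,2} = 1
G(13) = mex{1,1,3} = 0
G(14) = mex{0,0,2} = 1
P-positions are exactly the n with G(n) = 0.

0, 2, 4, 9, 11, 13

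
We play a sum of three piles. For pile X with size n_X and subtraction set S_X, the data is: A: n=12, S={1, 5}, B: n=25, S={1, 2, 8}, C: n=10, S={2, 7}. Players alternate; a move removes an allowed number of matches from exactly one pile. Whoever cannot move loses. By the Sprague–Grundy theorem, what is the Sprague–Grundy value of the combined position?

1

Pile A, S = {1, 5}:
n :  0  1  2  3  4  5  6  7  8  9 10 11 12
G :  0  1  0  1  0  1  0  1  0  1  0  1  0
G_A(12) = 0.
Pile B, S = {1, 2, 8}:
n :  0  1  2  3  4  5  6  7  8  9 10 11 12 13 14 15 16 17 18 19 20 21 22 23 24 25
G :  0  1  2  0  1  2  0  1  2  0  1  2  0  1  2  0  1  2  0  1  2  0  1  2  0  1
G_B(25) = 1.
Pile C, S = {2, 7}:
G(0) = 0
G(1) = mex{} = 0
G(2) = mex{0} = 1
G(3) = mex{0} = 1
G(4) = mex{1} = 0
G(5) = mex{1} = 0
G(6) = mex{0} = 1
G(7) = mex{0,0} = 1
G(8) = mex{1,0} = 2
G(9) = mex{1,1} = 0
G(10) = mex{2,1} = 0
G_C(10) = 0.
Combined Grundy value = 0 ⊕ 1 ⊕ 0 = 1.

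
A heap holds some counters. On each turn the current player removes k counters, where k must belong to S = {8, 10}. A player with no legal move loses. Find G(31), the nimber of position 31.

1

n :  0  1  2  3  4  5  6  7  8  9 10 11 12 13 14 15 16 17 18 19 20 21 22 23 24 25 26 27 28 29 30 31
G :  0  0  0  0  0  0  0  0  1  1  1  1  1  1  1  1  2  2  0  0  0  0  0  0  0  0  1  1  1  1  1  1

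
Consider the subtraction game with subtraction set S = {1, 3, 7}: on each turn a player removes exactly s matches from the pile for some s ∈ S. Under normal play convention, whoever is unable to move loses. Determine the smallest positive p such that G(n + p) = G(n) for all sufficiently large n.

G(0) = 0
G(1) = mex{0} = 1
G(2) = mex{1} = 0
G(3) = mex{0,0} = 1
G(4) = mex{1,1} = 0
G(5) = mex{0,0} = 1
G(6) = mex{1,1} = 0
G(7) = mex{0,0,0} = 1
G(8) = mex{1,1,1} = 0
G(9) = mex{0,0,0} = 1
G(10) = mex{1,1,1} = 0
G(11) = mex{0,0,0} = 1
G(12) = mex{1,1,1} = 0
G(13) = mex{0,0,0} = 1
G(14) = mex{1,1,1} = 0
G(n+2) = G(n) holds for n = 0,…,6 (a full window of length max(S) = 7), so the sequence is purely periodic with period 2.

2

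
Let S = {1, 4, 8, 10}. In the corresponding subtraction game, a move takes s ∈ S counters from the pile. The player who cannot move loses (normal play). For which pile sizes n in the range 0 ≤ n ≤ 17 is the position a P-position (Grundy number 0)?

n :  0  1  2  3  4  5  6  7  8  9 10 11 12 13 14 15 16 17
G :  0  1  0  1  2  0  1  0  1  2  3  2  3  4  0  1  0  1
P-positions are exactly the n with G(n) = 0.

0, 2, 5, 7, 14, 16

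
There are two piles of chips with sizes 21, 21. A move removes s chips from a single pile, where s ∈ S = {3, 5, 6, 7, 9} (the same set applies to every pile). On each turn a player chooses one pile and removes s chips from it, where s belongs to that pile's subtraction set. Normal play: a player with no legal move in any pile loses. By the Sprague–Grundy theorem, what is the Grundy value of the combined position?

0

All piles use S = {3, 5, 6, 7, 9}:
G(0) = 0
G(1) = mex{} = 0
G(2) = mex{} = 0
G(3) = mex{0} = 1
G(4) = mex{0} = 1
G(5) = mex{0,0} = 1
G(6) = mex{1,0,0} = 2
G(7) = mex{1,0,0,0} = 2
G(8) = mex{1,1,0,0} = 2
G(9) = mex{2,1,1,0,0} = 3
G(10) = mex{2,1,1,1,0} = 3
G(11) = mex{2,2,1,1,0} = 3
G(12) = mex{3,2,2,1,1} = 0
G(13) = mex{3,2,2,2,1} = 0
G(14) = mex{3,3,2,2,1} = 0
G(15) = mex{0,3,3,2,2} = 1
G(16) = mex{0,3,3,3,2} = 1
G(17) = mex{0,0,3,3,2} = 1
G(18) = mex{1,0,0,3,3} = 2
G(19) = mex{1,0,0,0,3} = 2
G(20) = mex{1,1,0,0,3} = 2
G(21) = mex{2,1,1,0,0} = 3
Pile A: G(21) = 3.
Pile B: G(21) = 3.
Combined Grundy value = 3 ⊕ 3 = 0.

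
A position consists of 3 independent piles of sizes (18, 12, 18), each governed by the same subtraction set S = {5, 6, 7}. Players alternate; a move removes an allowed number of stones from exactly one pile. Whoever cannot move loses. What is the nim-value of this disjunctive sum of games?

0

All piles use S = {5, 6, 7}:
G(0) = 0
G(1) = mex{} = 0
G(2) = mex{} = 0
G(3) = mex{} = 0
G(4) = mex{} = 0
G(5) = mex{0} = 1
G(6) = mex{0,0} = 1
G(7) = mex{0,0,0} = 1
G(8) = mex{0,0,0} = 1
G(9) = mex{0,0,0} = 1
G(10) = mex{1,0,0} = 2
G(11) = mex{1,1,0} = 2
G(12) = mex{1,1,1} = 0
G(13) = mex{1,1,1} = 0
G(14) = mex{1,1,1} = 0
G(15) = mex{2,1,1} = 0
G(16) = mex{2,2,1} = 0
G(17) = mex{0,2,2} = 1
G(18) = mex{0,0,2} = 1
Pile A: G(18) = 1.
Pile B: G(12) = 0.
Pile C: G(18) = 1.
Combined Grundy value = 1 ⊕ 0 ⊕ 1 = 0.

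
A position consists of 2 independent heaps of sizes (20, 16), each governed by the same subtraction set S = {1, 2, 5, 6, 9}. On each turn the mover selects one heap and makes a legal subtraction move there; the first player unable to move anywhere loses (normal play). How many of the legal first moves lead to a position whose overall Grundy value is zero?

All heaps use S = {1, 2, 5, 6, 9}:
G(0) = 0
G(1) = mex{0} = 1
G(2) = mex{1,0} = 2
G(3) = mex{2,1} = 0
G(4) = mex{0,2} = 1
G(5) = mex{1,0,0} = 2
G(6) = mex{2,1,1,0} = 3
G(7) = mex{3,2,2,1} = 0
G(8) = mex{0,3,0,2} = 1
G(9) = mex{1,0,1,0,0} = 2
G(10) = mex{2,1,2,1,1} = 0
G(11) = mex{0,2,3,2,2} = 1
G(12) = mex{1,0,0,3,0} = 2
G(13) = mex{2,1,1,0,1} = 3
G(14) = mex{3,2,2,1,2} = 0
G(15) = mex{0,3,0,2,3} = 1
G(16) = mex{1,0,1,0,0} = 2
G(17) = mex{2,1,2,1,1} = 0
G(18) = mex{0,2,3,2,2} = 1
G(19) = mex{1,0,0,3,0} = 2
G(20) = mex{2,1,1,0,1} = 3
Heap A: G(20) = 3.
Heap B: G(16) = 2.
Combined Grundy value = 3 ⊕ 2 = 1.
A winning move leaves total XOR = 0, i.e. changes one component's Grundy value g to g ⊕ X where X is the current total.
Heap A: need g' = 3⊕1 = 2. Options: 20−1→G=2, 20−2→G=1, 20−5→G=1, 20−6→G=0, 20−9→G=1. Hits: 1.
Heap B: need g' = 2⊕1 = 3. Options: 16−1→G=1, 16−2→G=0, 16−5→G=1, 16−6→G=0, 16−9→G=0. Hits: 0.

1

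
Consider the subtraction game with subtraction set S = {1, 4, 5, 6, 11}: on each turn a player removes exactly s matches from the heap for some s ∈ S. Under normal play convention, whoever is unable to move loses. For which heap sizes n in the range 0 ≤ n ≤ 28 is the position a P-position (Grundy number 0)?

G(0) = 0
G(1) = mex{0} = 1
G(2) = mex{1} = 0
G(3) = mex{0} = 1
G(4) = mex{1,0} = 2
G(5) = mex{2,1,0} = 3
G(6) = mex{3,0,1,0} = 2
G(7) = mex{2,1,0,1} = 3
G(8) = mex{3,2,1,0} = 4
G(9) = mex{4,3,2,1} = 0
G(10) = mex{0,2,3,2} = 1
G(11) = mex{1,3,2,3,0} = 4
G(12) = mex{4,4,3,2,1} = 0
G(13) = mex{0,0,4,3,0} = 1
G(14) = mex{1,1,0,4,1} = 2
G(15) = mex{2,4,1,0,2} = 3
G(16) = mex{3,0,4,1,3} = 2
G(17) = mex{2,1,0,4,2} = 3
G(18) = mex{3,2,1,0,3} = 4
G(19) = mex{4,3,2,1,4} = 0
G(20) = mex{0,2,3,2,0} = 1
G(21) = mex{1,3,2,3,1} = 0
G(22) = mex{0,4,3,2,4} = 1
G(23) = mex{1,0,4,3,0} = 2
G(24) = mex{2,1,0,4,1} = 3
G(25) = mex{3,0,1,0,2} = 4
G(26) = mex{4,1,0,1,3} = 2
G(27) = mex{2,2,1,0,2} = 3
G(28) = mex{3,3,2,1,3} = 0
P-positions are exactly the n with G(n) = 0.

0, 2, 9, 12, 19, 21, 28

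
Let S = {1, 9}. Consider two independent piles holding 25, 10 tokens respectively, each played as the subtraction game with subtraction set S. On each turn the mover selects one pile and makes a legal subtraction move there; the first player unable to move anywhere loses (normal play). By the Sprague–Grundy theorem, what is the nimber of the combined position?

1

All piles use S = {1, 9}:
n :  0  1  2  3  4  5  6  7  8  9 10 11 12 13 14 15 16 17 18 19 20 21 22 23 24 25
G :  0  1  0  1  0  1  0  1  0  1  0  1  0  1  0  1  0  1  0  1  0  1  0  1  0  1
Pile A: G(25) = 1.
Pile B: G(10) = 0.
Combined Grundy value = 1 ⊕ 0 = 1.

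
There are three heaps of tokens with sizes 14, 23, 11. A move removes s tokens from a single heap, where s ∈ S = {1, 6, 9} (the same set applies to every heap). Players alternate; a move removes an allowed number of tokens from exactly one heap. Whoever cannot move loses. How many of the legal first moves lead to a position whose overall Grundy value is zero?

1

All heaps use S = {1, 6, 9}:
G(0) = 0
G(1) = mex{0} = 1
G(2) = mex{1} = 0
G(3) = mex{0} = 1
G(4) = mex{1} = 0
G(5) = mex{0} = 1
G(6) = mex{1,0} = 2
G(7) = mex{2,1} = 0
G(8) = mex{0,0} = 1
G(9) = mex{1,1,0} = 2
G(10) = mex{2,0,1} = 3
G(11) = mex{3,1,0} = 2
G(12) = mex{2,2,1} = 0
G(13) = mex{0,0,0} = 1
G(14) = mex{1,1,1} = 0
G(15) = mex{0,2,2} = 1
G(16) = mex{1,3,0} = 2
G(17) = mex{2,2,1} = 0
G(18) = mex{0,0,2} = 1
G(19) = mex{1,1,3} = 0
G(20) = mex{0,0,2} = 1
G(21) = mex{1,1,0} = 2
G(22) = mex{2,2,1} = 0
G(23) = mex{0,0,0} = 1
Heap A: G(14) = 0.
Heap B: G(23) = 1.
Heap C: G(11) = 2.
Combined Grundy value = 0 ⊕ 1 ⊕ 2 = 3.
A winning move leaves total XOR = 0, i.e. changes one component's Grundy value g to g ⊕ X where X is the current total.
Heap A: need g' = 0⊕3 = 3. Options: 14−1→G=1, 14−6→G=1, 14−9→G=1. Hits: 0.
Heap B: need g' = 1⊕3 = 2. Options: 23−1→G=0, 23−6→G=0, 23−9→G=0. Hits: 0.
Heap C: need g' = 2⊕3 = 1. Options: 11−1→G=3, 11−6→G=1, 11−9→G=0. Hits: 1.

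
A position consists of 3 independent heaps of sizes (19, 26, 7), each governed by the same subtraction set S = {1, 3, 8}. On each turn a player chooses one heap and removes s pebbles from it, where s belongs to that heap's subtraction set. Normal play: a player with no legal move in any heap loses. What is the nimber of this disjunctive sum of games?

3

All heaps use S = {1, 3, 8}:
n :  0  1  2  3  4  5  6  7  8  9 10 11 12 13 14 15 16 17 18 19 20 21 22 23 24 25 26
G :  0  1  0  1  0  1  0  1  2  3  2  0  1  0  1  0  1  0  1  2  3  2  0  1  0  1  0
Heap A: G(19) = 2.
Heap B: G(26) = 0.
Heap C: G(7) = 1.
Combined Grundy value = 2 ⊕ 0 ⊕ 1 = 3.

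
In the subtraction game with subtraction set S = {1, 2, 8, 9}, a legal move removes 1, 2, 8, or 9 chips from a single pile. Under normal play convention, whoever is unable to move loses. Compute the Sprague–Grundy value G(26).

n :  0  1  2  3  4  5  6  7  8  9 10 11 12 13 14 15 16 17 18 19 20 21 22 23 24 25 26
G :  0  1  2  0  1  2  0  1  2  3  0  1  2  0  1  2  0  1  2  3  0  1  2  0  1  2  0

0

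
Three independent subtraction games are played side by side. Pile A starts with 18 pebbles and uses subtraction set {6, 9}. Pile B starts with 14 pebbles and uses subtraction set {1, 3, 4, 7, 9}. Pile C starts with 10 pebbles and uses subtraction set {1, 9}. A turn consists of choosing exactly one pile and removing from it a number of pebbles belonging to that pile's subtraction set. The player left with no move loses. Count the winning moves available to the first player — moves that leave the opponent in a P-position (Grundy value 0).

Pile A, S = {6, 9}:
n :  0  1  2  3  4  5  6  7  8  9 10 11 12 13 14 15 16 17 18
G :  0  0  0  0  0  0  1  1  1  1  1  1  2  2  2  0  0  0  0
G_A(18) = 0.
Pile B, S = {1, 3, 4, 7, 9}:
n :  0  1  2  3  4  5  6  7  8  9 10 11 12 13 14
G :  0  1  0  1  2  3  2  3  0  1  0  1  2  3  2
G_B(14) = 2.
Pile C, S = {1, 9}:
G(0) = 0
G(1) = mex{0} = 1
G(2) = mex{1} = 0
G(3) = mex{0} = 1
G(4) = mex{1} = 0
G(5) = mex{0} = 1
G(6) = mex{1} = 0
G(7) = mex{0} = 1
G(8) = mex{1} = 0
G(9) = mex{0,0} = 1
G(10) = mex{1,1} = 0
G_C(10) = 0.
Combined Grundy value = 0 ⊕ 2 ⊕ 0 = 2.
A winning move leaves total XOR = 0, i.e. changes one component's Grundy value g to g ⊕ X where X is the current total.
Pile A: need g' = 0⊕2 = 2. Options: 18−6→G=2, 18−9→G=1. Hits: 1.
Pile B: need g' = 2⊕2 = 0. Options: 14−1→G=3, 14−3→G=1, 14−4→G=0, 14−7→G=3, 14−9→G=3. Hits: 1.
Pile C: need g' = 0⊕2 = 2. Options: 10−1→G=1, 10−9→G=1. Hits: 0.

2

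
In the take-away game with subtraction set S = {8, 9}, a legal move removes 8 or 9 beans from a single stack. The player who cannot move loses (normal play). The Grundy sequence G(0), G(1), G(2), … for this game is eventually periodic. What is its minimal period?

G(0) = 0
G(1) = mex{} = 0
G(2) = mex{} = 0
G(3) = mex{} = 0
G(4) = mex{} = 0
G(5) = mex{} = 0
G(6) = mex{} = 0
G(7) = mex{} = 0
G(8) = mex{0} = 1
G(9) = mex{0,0} = 1
G(10) = mex{0,0} = 1
G(11) = mex{0,0} = 1
G(12) = mex{0,0} = 1
G(13) = mex{0,0} = 1
G(14) = mex{0,0} = 1
G(15) = mex{0,0} = 1
G(16) = mex{1,0} = 2
G(17) = mex{1,1} = 0
G(18) = mex{1,1} = 0
G(19) = mex{1,1} = 0
G(20) = mex{1,1} = 0
G(21) = mex{1,1} = 0
G(22) = mex{1,1} = 0
G(23) = mex{1,1} = 0
G(24) = mex{2,1} = 0
G(25) = mex{0,2} = 1
G(26) = mex{0,0} = 1
G(27) = mex{0,0} = 1
G(28) = mex{0,0} = 1
G(29) = mex{0,0} = 1
G(30) = mex{0,0} = 1
G(31) = mex{0,0} = 1
G(32) = mex{0,0} = 1
G(33) = mex{1,0} = 2
G(34) = mex{1,1} = 0
G(35) = mex{1,1} = 0
G(n+17) = G(n) holds for n = 0,…,8 (a full window of length max(S) = 9), so the sequence is purely periodic with period 17.

17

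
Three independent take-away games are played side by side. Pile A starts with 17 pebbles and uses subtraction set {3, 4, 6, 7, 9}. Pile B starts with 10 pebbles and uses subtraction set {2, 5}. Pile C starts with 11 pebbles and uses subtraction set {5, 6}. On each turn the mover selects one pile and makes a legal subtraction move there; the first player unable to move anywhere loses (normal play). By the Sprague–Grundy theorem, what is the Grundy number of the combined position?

0

Pile A, S = {3, 4, 6, 7, 9}:
n :  0  1  2  3  4  5  6  7  8  9 10 11 12 13 14 15 16 17
G :  0  0  0  1  1  1  2  2  2  3  3  3  0  0  0  1  1  1
G_A(17) = 1.
Pile B, S = {2, 5}:
n :  0  1  2  3  4  5  6  7  8  9 10
G :  0  0  1  1  0  2  1  0  0  1  1
G_B(10) = 1.
Pile C, S = {5, 6}:
n :  0  1  2  3  4  5  6  7  8  9 10 11
G :  0  0  0  0  0  1  1  1  1  1  2  0
G_C(11) = 0.
Combined Grundy value = 1 ⊕ 1 ⊕ 0 = 0.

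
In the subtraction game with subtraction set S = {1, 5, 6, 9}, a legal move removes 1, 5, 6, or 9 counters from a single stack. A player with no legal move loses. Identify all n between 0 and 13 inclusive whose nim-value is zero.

0, 2, 4, 12

G(0) = 0
G(1) = mex{0} = 1
G(2) = mex{1} = 0
G(3) = mex{0} = 1
G(4) = mex{1} = 0
G(5) = mex{0,0} = 1
G(6) = mex{1,1,0} = 2
G(7) = mex{2,0,1} = 3
G(8) = mex{3,1,0} = 2
G(9) = mex{2,0,1,0} = 3
G(10) = mex{3,1,0,1} = 2
G(11) = mex{2,2,1,0} = 3
G(12) = mex{3,3,2,1} = 0
G(13) = mex{0,2,3,0} = 1
P-positions are exactly the n with G(n) = 0.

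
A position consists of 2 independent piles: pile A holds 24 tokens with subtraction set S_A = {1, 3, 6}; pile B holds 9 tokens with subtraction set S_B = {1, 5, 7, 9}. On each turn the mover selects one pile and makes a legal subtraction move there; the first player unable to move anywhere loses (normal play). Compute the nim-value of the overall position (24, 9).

Pile A, S = {1, 3, 6}:
G(0) = 0
G(1) = mex{0} = 1
G(2) = mex{1} = 0
G(3) = mex{0,0} = 1
G(4) = mex{1,1} = 0
G(5) = mex{0,0} = 1
G(6) = mex{1,1,0} = 2
G(7) = mex{2,0,1} = 3
G(8) = mex{3,1,0} = 2
G(9) = mex{2,2,1} = 0
G(10) = mex{0,3,0} = 1
G(11) = mex{1,2,1} = 0
G(12) = mex{0,0,2} = 1
G(13) = mex{1,1,3} = 0
G(14) = mex{0,0,2} = 1
G(15) = mex{1,1,0} = 2
G(16) = mex{2,0,1} = 3
G(17) = mex{3,1,0} = 2
G(18) = mex{2,2,1} = 0
G(19) = mex{0,3,0} = 1
G(20) = mex{1,2,1} = 0
G(21) = mex{0,0,2} = 1
G(22) = mex{1,1,3} = 0
G(23) = mex{0,0,2} = 1
G(24) = mex{1,1,0} = 2
G_A(24) = 2.
Pile B, S = {1, 5, 7, 9}:
n : 0 1 2 3 4 5 6 7 8 9
G : 0 1 0 1 0 1 0 1 0 1
G_B(9) = 1.
Combined Grundy value = 2 ⊕ 1 = 3.

3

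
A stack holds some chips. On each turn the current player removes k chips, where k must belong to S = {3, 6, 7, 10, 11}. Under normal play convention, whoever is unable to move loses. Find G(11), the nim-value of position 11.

n :  0  1  2  3  4  5  6  7  8  9 10 11
G :  0  0  0  1  1  1  2  2  2  3  3  3

3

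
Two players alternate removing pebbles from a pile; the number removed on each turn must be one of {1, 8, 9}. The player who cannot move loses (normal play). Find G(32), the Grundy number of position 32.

0

n :  0  1  2  3  4  5  6  7  8  9 10 11 12 13 14 15 16 17 18 19 20 21 22 23 24 25 26 27 28 29 30 31 32
G :  0  1  0  1  0  1  0  1  2  3  2  3  2  3  2  3  0  1  0  1  0  1  0  1  2  3  2  3  2  3  2  3  0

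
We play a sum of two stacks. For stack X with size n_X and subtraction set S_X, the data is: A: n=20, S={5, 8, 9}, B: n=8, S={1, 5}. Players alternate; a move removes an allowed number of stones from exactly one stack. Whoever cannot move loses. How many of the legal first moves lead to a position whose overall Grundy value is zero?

3

Stack A, S = {5, 8, 9}:
G(0) = 0
G(1) = mex{} = 0
G(2) = mex{} = 0
G(3) = mex{} = 0
G(4) = mex{} = 0
G(5) = mex{0} = 1
G(6) = mex{0} = 1
G(7) = mex{0} = 1
G(8) = mex{0,0} = 1
G(9) = mex{0,0,0} = 1
G(10) = mex{1,0,0} = 2
G(11) = mex{1,0,0} = 2
G(12) = mex{1,0,0} = 2
G(13) = mex{1,1,0} = 2
G(14) = mex{1,1,1} = 0
G(15) = mex{2,1,1} = 0
G(16) = mex{2,1,1} = 0
G(17) = mex{2,1,1} = 0
G(18) = mex{2,2,1} = 0
G(19) = mex{0,2,2} = 1
G(20) = mex{0,2,2} = 1
G_A(20) = 1.
Stack B, S = {1, 5}:
G(0) = 0
G(1) = mex{0} = 1
G(2) = mex{1} = 0
G(3) = mex{0} = 1
G(4) = mex{1} = 0
G(5) = mex{0,0} = 1
G(6) = mex{1,1} = 0
G(7) = mex{0,0} = 1
G(8) = mex{1,1} = 0
G_B(8) = 0.
Combined Grundy value = 1 ⊕ 0 = 1.
A winning move leaves total XOR = 0, i.e. changes one component's Grundy value g to g ⊕ X where X is the current total.
Stack A: need g' = 1⊕1 = 0. Options: 20−5→G=0, 20−8→G=2, 20−9→G=2. Hits: 1.
Stack B: need g' = 0⊕1 = 1. Options: 8−1→G=1, 8−5→G=1. Hits: 2.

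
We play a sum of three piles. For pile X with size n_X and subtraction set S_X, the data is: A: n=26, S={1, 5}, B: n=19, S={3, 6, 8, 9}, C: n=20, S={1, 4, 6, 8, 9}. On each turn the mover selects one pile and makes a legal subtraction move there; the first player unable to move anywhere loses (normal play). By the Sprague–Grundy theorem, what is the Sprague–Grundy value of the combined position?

3

Pile A, S = {1, 5}:
n :  0  1  2  3  4  5  6  7  8  9 10 11 12 13 14 15 16 17 18 19 20 21 22 23 24 25 26
G :  0  1  0  1  0  1  0  1  0  1  0  1  0  1  0  1  0  1  0  1  0  1  0  1  0  1  0
G_A(26) = 0.
Pile B, S = {3, 6, 8, 9}:
n :  0  1  2  3  4  5  6  7  8  9 10 11 12 13 14 15 16 17 18 19
G :  0  0  0  1  1  1  2  2  2  3  3  3  0  0  0  1  1  1  2  2
G_B(19) = 2.
Pile C, S = {1, 4, 6, 8, 9}:
G(0) = 0
G(1) = mex{0} = 1
G(2) = mex{1} = 0
G(3) = mex{0} = 1
G(4) = mex{1,0} = 2
G(5) = mex{2,1} = 0
G(6) = mex{0,0,0} = 1
G(7) = mex{1,1,1} = 0
G(8) = mex{0,2,0,0} = 1
G(9) = mex{1,0,1,1,0} = 2
G(10) = mex{2,1,2,0,1} = 3
G(11) = mex{3,0,0,1,0} = 2
G(12) = mex{2,1,1,2,1} = 0
G(13) = mex{0,2,0,0,2} = 1
G(14) = mex{1,3,1,1,0} = 2
G(15) = mex{2,2,2,0,1} = 3
G(16) = mex{3,0,3,1,0} = 2
G(17) = mex{2,1,2,2,1} = 0
G(18) = mex{0,2,0,3,2} = 1
G(19) = mex{1,3,1,2,3} = 0
G(20) = mex{0,2,2,0,2} = 1
G_C(20) = 1.
Combined Grundy value = 0 ⊕ 2 ⊕ 1 = 3.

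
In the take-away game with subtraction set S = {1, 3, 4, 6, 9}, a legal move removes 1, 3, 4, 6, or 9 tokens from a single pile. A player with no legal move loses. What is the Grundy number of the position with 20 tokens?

n :  0  1  2  3  4  5  6  7  8  9 10 11 12 13 14 15 16 17 18 19 20
G :  0  1  0  1  2  3  2  0  1  4  3  2  0  1  0  1  2  3  2  0  1

1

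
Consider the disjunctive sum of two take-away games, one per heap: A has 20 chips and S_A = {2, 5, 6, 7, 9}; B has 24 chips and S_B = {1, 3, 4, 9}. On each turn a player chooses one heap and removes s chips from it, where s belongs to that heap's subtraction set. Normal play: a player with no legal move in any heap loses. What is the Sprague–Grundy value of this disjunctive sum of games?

2

Heap A, S = {2, 5, 6, 7, 9}:
n :  0  1  2  3  4  5  6  7  8  9 10 11 12 13 14 15 16 17 18 19 20
G :  0  0  1  1  0  2  1  3  2  2  3  3  0  4  1  0  0  1  1  2  2
G_A(20) = 2.
Heap B, S = {1, 3, 4, 9}:
n :  0  1  2  3  4  5  6  7  8  9 10 11 12 13 14 15 16 17 18 19 20 21 22 23 24
G :  0  1  0  1  2  3  2  0  1  4  3  2  0  1  0  1  2  3  2  0  1  4  3  2  0
G_B(24) = 0.
Combined Grundy value = 2 ⊕ 0 = 2.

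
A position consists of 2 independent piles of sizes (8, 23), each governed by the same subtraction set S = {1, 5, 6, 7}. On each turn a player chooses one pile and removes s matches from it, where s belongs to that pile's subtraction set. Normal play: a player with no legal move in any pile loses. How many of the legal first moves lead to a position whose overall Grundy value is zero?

All piles use S = {1, 5, 6, 7}:
G(0) = 0
G(1) = mex{0} = 1
G(2) = mex{1} = 0
G(3) = mex{0} = 1
G(4) = mex{1} = 0
G(5) = mex{0,0} = 1
G(6) = mex{1,1,0} = 2
G(7) = mex{2,0,1,0} = 3
G(8) = mex{3,1,0,1} = 2
G(9) = mex{2,0,1,0} = 3
G(10) = mex{3,1,0,1} = 2
G(11) = mex{2,2,1,0} = 3
G(12) = mex{3,3,2,1} = 0
G(13) = mex{0,2,3,2} = 1
G(14) = mex{1,3,2,3} = 0
G(15) = mex{0,2,3,2} = 1
G(16) = mex{1,3,2,3} = 0
G(17) = mex{0,0,3,2} = 1
G(18) = mex{1,1,0,3} = 2
G(19) = mex{2,0,1,0} = 3
G(20) = mex{3,1,0,1} = 2
G(21) = mex{2,0,1,0} = 3
G(22) = mex{3,1,0,1} = 2
G(23) = mex{2,2,1,0} = 3
Pile A: G(8) = 2.
Pile B: G(23) = 3.
Combined Grundy value = 2 ⊕ 3 = 1.
A winning move leaves total XOR = 0, i.e. changes one component's Grundy value g to g ⊕ X where X is the current total.
Pile A: need g' = 2⊕1 = 3. Options: 8−1→G=3, 8−5→G=1, 8−6→G=0, 8−7→G=1. Hits: 1.
Pile B: need g' = 3⊕1 = 2. Options: 23−1→G=2, 23−5→G=2, 23−6→G=1, 23−7→G=0. Hits: 2.

3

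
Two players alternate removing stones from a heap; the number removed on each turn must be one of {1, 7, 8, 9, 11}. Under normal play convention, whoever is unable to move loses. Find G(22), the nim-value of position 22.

0

n :  0  1  2  3  4  5  6  7  8  9 10 11 12 13 14 15 16 17 18 19 20 21 22
G :  0  1  0  1  0  1  0  1  2  3  2  3  2  3  2  3  0  1  0  1  0  1  0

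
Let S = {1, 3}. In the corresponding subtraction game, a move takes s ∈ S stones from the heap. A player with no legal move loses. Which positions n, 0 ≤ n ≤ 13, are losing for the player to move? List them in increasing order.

G(0) = 0
G(1) = mex{0} = 1
G(2) = mex{1} = 0
G(3) = mex{0,0} = 1
G(4) = mex{1,1} = 0
G(5) = mex{0,0} = 1
G(6) = mex{1,1} = 0
G(7) = mex{0,0} = 1
G(8) = mex{1,1} = 0
G(9) = mex{0,0} = 1
G(10) = mex{1,1} = 0
G(11) = mex{0,0} = 1
G(12) = mex{1,1} = 0
G(13) = mex{0,0} = 1
P-positions are exactly the n with G(n) = 0.

0, 2, 4, 6, 8, 10, 12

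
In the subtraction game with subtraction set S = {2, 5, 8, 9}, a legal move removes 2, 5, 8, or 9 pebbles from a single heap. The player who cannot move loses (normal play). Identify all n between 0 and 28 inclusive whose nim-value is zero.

0, 1, 4, 7, 11, 14, 17, 18, 21, 24, 28

G(0) = 0
G(1) = mex{} = 0
G(2) = mex{0} = 1
G(3) = mex{0} = 1
G(4) = mex{1} = 0
G(5) = mex{1,0} = 2
G(6) = mex{0,0} = 1
G(7) = mex{2,1} = 0
G(8) = mex{1,1,0} = 2
G(9) = mex{0,0,0,0} = 1
G(10) = mex{2,2,1,0} = 3
G(11) = mex{1,1,1,1} = 0
G(12) = mex{3,0,0,1} = 2
G(13) = mex{0,2,2,0} = 1
G(14) = mex{2,1,1,2} = 0
G(15) = mex{1,3,0,1} = 2
G(16) = mex{0,0,2,0} = 1
G(17) = mex{2,2,1,2} = 0
G(18) = mex{1,1,3,1} = 0
G(19) = mex{0,0,0,3} = 1
G(20) = mex{0,2,2,0} = 1
G(21) = mex{1,1,1,2} = 0
G(22) = mex{1,0,0,1} = 2
G(23) = mex{0,0,2,0} = 1
G(24) = mex{2,1,1,2} = 0
G(25) = mex{1,1,0,1} = 2
G(26) = mex{0,0,0,0} = 1
G(27) = mex{2,2,1,0} = 3
G(28) = mex{1,1,1,1} = 0
P-positions are exactly the n with G(n) = 0.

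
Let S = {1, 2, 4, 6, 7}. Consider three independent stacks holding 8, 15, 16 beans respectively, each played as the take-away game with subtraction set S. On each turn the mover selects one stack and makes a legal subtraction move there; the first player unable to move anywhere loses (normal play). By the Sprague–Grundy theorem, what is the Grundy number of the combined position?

4

All stacks use S = {1, 2, 4, 6, 7}:
n :  0  1  2  3  4  5  6  7  8  9 10 11 12 13 14 15 16
G :  0  1  2  0  1  2  3  4  0  1  2  0  1  2  3  4  0
Stack A: G(8) = 0.
Stack B: G(15) = 4.
Stack C: G(16) = 0.
Combined Grundy value = 0 ⊕ 4 ⊕ 0 = 4.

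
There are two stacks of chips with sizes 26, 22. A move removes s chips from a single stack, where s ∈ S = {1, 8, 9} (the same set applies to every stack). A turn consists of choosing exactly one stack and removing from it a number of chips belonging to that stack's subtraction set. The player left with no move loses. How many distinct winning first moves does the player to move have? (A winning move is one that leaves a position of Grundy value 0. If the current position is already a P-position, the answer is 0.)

2

All stacks use S = {1, 8, 9}:
G(0) = 0
G(1) = mex{0} = 1
G(2) = mex{1} = 0
G(3) = mex{0} = 1
G(4) = mex{1} = 0
G(5) = mex{0} = 1
G(6) = mex{1} = 0
G(7) = mex{0} = 1
G(8) = mex{1,0} = 2
G(9) = mex{2,1,0} = 3
G(10) = mex{3,0,1} = 2
G(11) = mex{2,1,0} = 3
G(12) = mex{3,0,1} = 2
G(13) = mex{2,1,0} = 3
G(14) = mex{3,0,1} = 2
G(15) = mex{2,1,0} = 3
G(16) = mex{3,2,1} = 0
G(17) = mex{0,3,2} = 1
G(18) = mex{1,2,3} = 0
G(19) = mex{0,3,2} = 1
G(20) = mex{1,2,3} = 0
G(21) = mex{0,3,2} = 1
G(22) = mex{1,2,3} = 0
G(23) = mex{0,3,2} = 1
G(24) = mex{1,0,3} = 2
G(25) = mex{2,1,0} = 3
G(26) = mex{3,0,1} = 2
Stack A: G(26) = 2.
Stack B: G(22) = 0.
Combined Grundy value = 2 ⊕ 0 = 2.
A winning move leaves total XOR = 0, i.e. changes one component's Grundy value g to g ⊕ X where X is the current total.
Stack A: need g' = 2⊕2 = 0. Options: 26−1→G=3, 26−8→G=0, 26−9→G=1. Hits: 1.
Stack B: need g' = 0⊕2 = 2. Options: 22−1→G=1, 22−8→G=2, 22−9→G=3. Hits: 1.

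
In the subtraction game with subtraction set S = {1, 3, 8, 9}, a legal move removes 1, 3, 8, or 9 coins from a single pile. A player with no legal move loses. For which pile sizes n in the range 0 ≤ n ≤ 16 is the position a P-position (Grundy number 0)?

0, 2, 4, 6, 16

G(0) = 0
G(1) = mex{0} = 1
G(2) = mex{1} = 0
G(3) = mex{0,0} = 1
G(4) = mex{1,1} = 0
G(5) = mex{0,0} = 1
G(6) = mex{1,1} = 0
G(7) = mex{0,0} = 1
G(8) = mex{1,1,0} = 2
G(9) = mex{2,0,1,0} = 3
G(10) = mex{3,1,0,1} = 2
G(11) = mex{2,2,1,0} = 3
G(12) = mex{3,3,0,1} = 2
G(13) = mex{2,2,1,0} = 3
G(14) = mex{3,3,0,1} = 2
G(15) = mex{2,2,1,0} = 3
G(16) = mex{3,3,2,1} = 0
P-positions are exactly the n with G(n) = 0.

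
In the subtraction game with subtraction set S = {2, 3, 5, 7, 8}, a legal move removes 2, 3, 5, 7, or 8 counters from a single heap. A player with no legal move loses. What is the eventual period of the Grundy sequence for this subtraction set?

10

G(0) = 0
G(1) = mex{} = 0
G(2) = mex{0} = 1
G(3) = mex{0,0} = 1
G(4) = mex{1,0} = 2
G(5) = mex{1,1,0} = 2
G(6) = mex{2,1,0} = 3
G(7) = mex{2,2,1,0} = 3
G(8) = mex{3,2,1,0,0} = 4
G(9) = mex{3,3,2,1,0} = 4
G(10) = mex{4,3,2,1,1} = 0
G(11) = mex{4,4,3,2,1} = 0
G(12) = mex{0,4,3,2,2} = 1
G(13) = mex{0,0,4,3,2} = 1
G(14) = mex{1,0,4,3,3} = 2
G(15) = mex{1,1,0,4,3} = 2
G(16) = mex{2,1,0,4,4} = 3
G(17) = mex{2,2,1,0,4} = 3
G(18) = mex{3,2,1,0,0} = 4
G(19) = mex{3,3,2,1,0} = 4
G(20) = mex{4,3,2,1,1} = 0
G(21) = mex{4,4,3,2,1} = 0
G(n+10) = G(n) holds for n = 0,…,7 (a full window of length max(S) = 8), so the sequence is purely periodic with period 10.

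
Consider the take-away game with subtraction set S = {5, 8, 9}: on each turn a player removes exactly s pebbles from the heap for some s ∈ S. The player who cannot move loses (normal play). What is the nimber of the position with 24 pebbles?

2

n :  0  1  2  3  4  5  6  7  8  9 10 11 12 13 14 15 16 17 18 19 20 21 22 23 24
G :  0  0  0  0  0  1  1  1  1  1  2  2  2  2  0  0  0  0  0  1  1  1  1  1  2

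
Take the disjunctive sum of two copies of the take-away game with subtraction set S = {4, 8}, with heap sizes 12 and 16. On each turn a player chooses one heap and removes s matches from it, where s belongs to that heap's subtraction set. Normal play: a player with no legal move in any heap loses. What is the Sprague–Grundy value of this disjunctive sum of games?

1

All heaps use S = {4, 8}:
n :  0  1  2  3  4  5  6  7  8  9 10 11 12 13 14 15 16
G :  0  0  0  0  1  1  1  1  2  2  2  2  0  0  0  0  1
Heap A: G(12) = 0.
Heap B: G(16) = 1.
Combined Grundy value = 0 ⊕ 1 = 1.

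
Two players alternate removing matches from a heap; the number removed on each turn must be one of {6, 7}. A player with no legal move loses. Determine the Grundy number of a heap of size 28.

G(0) = 0
G(1) = mex{} = 0
G(2) = mex{} = 0
G(3) = mex{} = 0
G(4) = mex{} = 0
G(5) = mex{} = 0
G(6) = mex{0} = 1
G(7) = mex{0,0} = 1
G(8) = mex{0,0} = 1
G(9) = mex{0,0} = 1
G(10) = mex{0,0} = 1
G(11) = mex{0,0} = 1
G(12) = mex{1,0} = 2
G(13) = mex{1,1} = 0
G(14) = mex{1,1} = 0
G(15) = mex{1,1} = 0
G(16) = mex{1,1} = 0
G(17) = mex{1,1} = 0
G(18) = mex{2,1} = 0
G(19) = mex{0,2} = 1
G(20) = mex{0,0} = 1
G(21) = mex{0,0} = 1
G(22) = mex{0,0} = 1
G(23) = mex{0,0} = 1
G(24) = mex{0,0} = 1
G(25) = mex{1,0} = 2
G(26) = mex{1,1} = 0
G(27) = mex{1,1} = 0
G(28) = mex{1,1} = 0

0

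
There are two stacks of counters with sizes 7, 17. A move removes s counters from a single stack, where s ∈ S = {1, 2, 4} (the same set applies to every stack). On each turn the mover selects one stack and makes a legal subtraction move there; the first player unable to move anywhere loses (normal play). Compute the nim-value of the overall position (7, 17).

3

All stacks use S = {1, 2, 4}:
G(0) = 0
G(1) = mex{0} = 1
G(2) = mex{1,0} = 2
G(3) = mex{2,1} = 0
G(4) = mex{0,2,0} = 1
G(5) = mex{1,0,1} = 2
G(6) = mex{2,1,2} = 0
G(7) = mex{0,2,0} = 1
G(8) = mex{1,0,1} = 2
G(9) = mex{2,1,2} = 0
G(10) = mex{0,2,0} = 1
G(11) = mex{1,0,1} = 2
G(12) = mex{2,1,2} = 0
G(13) = mex{0,2,0} = 1
G(14) = mex{1,0,1} = 2
G(15) = mex{2,1,2} = 0
G(16) = mex{0,2,0} = 1
G(17) = mex{1,0,1} = 2
Stack A: G(7) = 1.
Stack B: G(17) = 2.
Combined Grundy value = 1 ⊕ 2 = 3.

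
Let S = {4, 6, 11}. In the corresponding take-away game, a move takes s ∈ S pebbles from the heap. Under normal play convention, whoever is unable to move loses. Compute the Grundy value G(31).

G(0) = 0
G(1) = mex{} = 0
G(2) = mex{} = 0
G(3) = mex{} = 0
G(4) = mex{0} = 1
G(5) = mex{0} = 1
G(6) = mex{0,0} = 1
G(7) = mex{0,0} = 1
G(8) = mex{1,0} = 2
G(9) = mex{1,0} = 2
G(10) = mex{1,1} = 0
G(11) = mex{1,1,0} = 2
G(12) = mex{2,1,0} = 3
G(13) = mex{2,1,0} = 3
G(14) = mex{0,2,0} = 1
G(15) = mex{2,2,1} = 0
G(16) = mex{3,0,1} = 2
G(17) = mex{3,2,1} = 0
G(18) = mex{1,3,1} = 0
G(19) = mex{0,3,2} = 1
G(20) = mex{2,1,2} = 0
G(21) = mex{0,0,0} = 1
G(22) = mex{0,2,2} = 1
G(23) = mex{1,0,3} = 2
G(24) = mex{0,0,3} = 1
G(25) = mex{1,1,1} = 0
G(26) = mex{1,0,0} = 2
G(27) = mex{2,1,2} = 0
G(28) = mex{1,1,0} = 2
G(29) = mex{0,2,0} = 1
G(30) = mex{2,1,1} = 0
G(31) = mex{0,0,0} = 1

1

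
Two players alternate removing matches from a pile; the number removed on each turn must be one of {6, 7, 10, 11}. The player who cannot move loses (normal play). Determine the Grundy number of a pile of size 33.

2

n :  0  1  2  3  4  5  6  7  8  9 10 11 12 13 14 15 16 17 18 19 20 21 22 23 24 25 26 27 28 29 30 31 32 33
G :  0  0  0  0  0  0  1  1  1  1  1  1  2  2  2  2  2  0  0  0  0  0  0  1  1  1  1  1  1  2  2  2  2  2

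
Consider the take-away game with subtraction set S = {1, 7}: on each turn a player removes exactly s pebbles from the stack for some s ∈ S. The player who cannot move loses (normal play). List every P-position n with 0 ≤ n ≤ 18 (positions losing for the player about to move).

n :  0  1  2  3  4  5  6  7  8  9 10 11 12 13 14 15 16 17 18
G :  0  1  0  1  0  1  0  1  0  1  0  1  0  1  0  1  0  1  0
P-positions are exactly the n with G(n) = 0.

0, 2, 4, 6, 8, 10, 12, 14, 16, 18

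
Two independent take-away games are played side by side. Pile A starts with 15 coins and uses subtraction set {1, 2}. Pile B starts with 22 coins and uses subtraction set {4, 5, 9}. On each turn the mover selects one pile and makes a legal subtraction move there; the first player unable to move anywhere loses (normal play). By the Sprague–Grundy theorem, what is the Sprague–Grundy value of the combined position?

2

Pile A, S = {1, 2}:
n :  0  1  2  3  4  5  6  7  8  9 10 11 12 13 14 15
G :  0  1  2  0  1  2  0  1  2  0  1  2  0  1  2  0
G_A(15) = 0.
Pile B, S = {4, 5, 9}:
n :  0  1  2  3  4  5  6  7  8  9 10 11 12 13 14 15 16 17 18 19 20 21 22
G :  0  0  0  0  1  1  1  1  2  2  2  2  3  0  0  0  0  1  1  1  1  2  2
G_B(22) = 2.
Combined Grundy value = 0 ⊕ 2 = 2.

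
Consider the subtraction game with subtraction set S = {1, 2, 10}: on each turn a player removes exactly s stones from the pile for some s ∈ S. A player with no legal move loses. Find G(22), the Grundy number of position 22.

n :  0  1  2  3  4  5  6  7  8  9 10 11 12 13 14 15 16 17 18 19 20 21 22
G :  0  1  2  0  1  2  0  1  2  0  1  2  0  1  2  0  1  2  0  1  2  0  1

1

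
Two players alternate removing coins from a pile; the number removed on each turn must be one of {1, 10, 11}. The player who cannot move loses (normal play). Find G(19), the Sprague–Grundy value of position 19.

3

n :  0  1  2  3  4  5  6  7  8  9 10 11 12 13 14 15 16 17 18 19
G :  0  1  0  1  0  1  0  1  0  1  2  3  2  3  2  3  2  3  2  3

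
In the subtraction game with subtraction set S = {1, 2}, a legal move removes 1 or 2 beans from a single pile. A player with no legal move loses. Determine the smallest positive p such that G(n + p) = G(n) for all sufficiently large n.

3

G(0) = 0
G(1) = mex{0} = 1
G(2) = mex{1,0} = 2
G(3) = mex{2,1} = 0
G(4) = mex{0,2} = 1
G(5) = mex{1,0} = 2
G(6) = mex{2,1} = 0
G(7) = mex{0,2} = 1
G(8) = mex{1,0} = 2
G(9) = mex{2,1} = 0
G(10) = mex{0,2} = 1
G(11) = mex{1,0} = 2
G(12) = mex{2,1} = 0
G(13) = mex{0,2} = 1
G(14) = mex{1,0} = 2
G(n+3) = G(n) holds for n = 0,…,1 (a full window of length max(S) = 2), so the sequence is purely periodic with period 3.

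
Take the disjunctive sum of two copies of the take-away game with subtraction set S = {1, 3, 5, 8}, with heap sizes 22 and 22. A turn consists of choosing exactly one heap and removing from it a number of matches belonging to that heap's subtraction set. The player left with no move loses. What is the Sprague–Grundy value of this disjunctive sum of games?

All heaps use S = {1, 3, 5, 8}:
n :  0  1  2  3  4  5  6  7  8  9 10 11 12 13 14 15 16 17 18 19 20 21 22
G :  0  1  0  1  0  1  0  1  2  3  2  3  2  0  1  0  1  0  1  0  1  2  3
Heap A: G(22) = 3.
Heap B: G(22) = 3.
Combined Grundy value = 3 ⊕ 3 = 0.

0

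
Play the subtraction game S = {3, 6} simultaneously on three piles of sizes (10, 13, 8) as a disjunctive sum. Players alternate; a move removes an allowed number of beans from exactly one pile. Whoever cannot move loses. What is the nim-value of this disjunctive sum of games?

All piles use S = {3, 6}:
n :  0  1  2  3  4  5  6  7  8  9 10 11 12 13
G :  0  0  0  1  1  1  2  2  2  0  0  0  1  1
Pile A: G(10) = 0.
Pile B: G(13) = 1.
Pile C: G(8) = 2.
Combined Grundy value = 0 ⊕ 1 ⊕ 2 = 3.

3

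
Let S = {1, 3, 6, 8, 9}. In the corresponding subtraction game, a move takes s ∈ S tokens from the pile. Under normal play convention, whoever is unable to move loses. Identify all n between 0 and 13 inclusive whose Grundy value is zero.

n :  0  1  2  3  4  5  6  7  8  9 10 11 12 13
G :  0  1  0  1  0  1  2  3  2  3  2  3  4  5
P-positions are exactly the n with G(n) = 0.

0, 2, 4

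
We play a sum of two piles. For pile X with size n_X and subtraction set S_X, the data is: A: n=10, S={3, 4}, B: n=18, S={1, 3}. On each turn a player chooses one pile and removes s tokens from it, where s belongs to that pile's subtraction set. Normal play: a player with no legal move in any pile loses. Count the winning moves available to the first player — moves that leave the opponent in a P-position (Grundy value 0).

Pile A, S = {3, 4}:
G(0) = 0
G(1) = mex{} = 0
G(2) = mex{} = 0
G(3) = mex{0} = 1
G(4) = mex{0,0} = 1
G(5) = mex{0,0} = 1
G(6) = mex{1,0} = 2
G(7) = mex{1,1} = 0
G(8) = mex{1,1} = 0
G(9) = mex{2,1} = 0
G(10) = mex{0,2} = 1
G_A(10) = 1.
Pile B, S = {1, 3}:
n :  0  1  2  3  4  5  6  7  8  9 10 11 12 13 14 15 16 17 18
G :  0  1  0  1  0  1  0  1  0  1  0  1  0  1  0  1  0  1  0
G_B(18) = 0.
Combined Grundy value = 1 ⊕ 0 = 1.
A winning move leaves total XOR = 0, i.e. changes one component's Grundy value g to g ⊕ X where X is the current total.
Pile A: need g' = 1⊕1 = 0. Options: 10−3→G=0, 10−4→G=2. Hits: 1.
Pile B: need g' = 0⊕1 = 1. Options: 18−1→G=1, 18−3→G=1. Hits: 2.

3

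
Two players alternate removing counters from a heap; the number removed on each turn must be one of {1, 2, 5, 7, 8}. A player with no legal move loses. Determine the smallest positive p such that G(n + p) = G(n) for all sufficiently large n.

3

G(0) = 0
G(1) = mex{0} = 1
G(2) = mex{1,0} = 2
G(3) = mex{2,1} = 0
G(4) = mex{0,2} = 1
G(5) = mex{1,0,0} = 2
G(6) = mex{2,1,1} = 0
G(7) = mex{0,2,2,0} = 1
G(8) = mex{1,0,0,1,0} = 2
G(9) = mex{2,1,1,2,1} = 0
G(10) = mex{0,2,2,0,2} = 1
G(11) = mex{1,0,0,1,0} = 2
G(12) = mex{2,1,1,2,1} = 0
G(13) = mex{0,2,2,0,2} = 1
G(14) = mex{1,0,0,1,0} = 2
G(n+3) = G(n) holds for n = 0,…,7 (a full window of length max(S) = 8), so the sequence is purely periodic with period 3.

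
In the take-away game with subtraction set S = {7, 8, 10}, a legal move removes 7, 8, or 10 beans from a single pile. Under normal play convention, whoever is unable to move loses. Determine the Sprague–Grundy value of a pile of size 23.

n :  0  1  2  3  4  5  6  7  8  9 10 11 12 13 14 15 16 17 18 19 20 21 22 23
G :  0  0  0  0  0  0  0  1  1  1  1  1  1  1  2  2  2  0  0  0  0  0  0  0

0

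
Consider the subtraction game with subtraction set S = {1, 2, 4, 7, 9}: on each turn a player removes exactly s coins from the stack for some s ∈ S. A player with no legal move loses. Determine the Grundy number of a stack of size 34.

G(0) = 0
G(1) = mex{0} = 1
G(2) = mex{1,0} = 2
G(3) = mex{2,1} = 0
G(4) = mex{0,2,0} = 1
G(5) = mex{1,0,1} = 2
G(6) = mex{2,1,2} = 0
G(7) = mex{0,2,0,0} = 1
G(8) = mex{1,0,1,1} = 2
G(9) = mex{2,1,2,2,0} = 3
G(10) = mex{3,2,0,0,1} = 4
G(11) = mex{4,3,1,1,2} = 0
G(12) = mex{0,4,2,2,0} = 1
G(13) = mex{1,0,3,0,1} = 2
G(14) = mex{2,1,4,1,2} = 0
G(15) = mex{0,2,0,2,0} = 1
G(16) = mex{1,0,1,3,1} = 2
G(17) = mex{2,1,2,4,2} = 0
G(18) = mex{0,2,0,0,3} = 1
G(19) = mex{1,0,1,1,4} = 2
G(20) = mex{2,1,2,2,0} = 3
G(21) = mex{3,2,0,0,1} = 4
G(22) = mex{4,3,1,1,2} = 0
G(23) = mex{0,4,2,2,0} = 1
G(24) = mex{1,0,3,0,1} = 2
G(25) = mex{2,1,4,1,2} = 0
G(26) = mex{0,2,0,2,0} = 1
G(27) = mex{1,0,1,3,1} = 2
G(28) = mex{2,1,2,4,2} = 0
G(29) = mex{0,2,0,0,3} = 1
G(30) = mex{1,0,1,1,4} = 2
G(31) = mex{2,1,2,2,0} = 3
G(32) = mex{3,2,0,0,1} = 4
G(33) = mex{4,3,1,1,2} = 0
G(34) = mex{0,4,2,2,0} = 1

1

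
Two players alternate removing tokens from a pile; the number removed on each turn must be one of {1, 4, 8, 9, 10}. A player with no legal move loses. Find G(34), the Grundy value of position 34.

2

n :  0  1  2  3  4  5  6  7  8  9 10 11 12 13 14 15 16 17 18 19 20 21 22 23 24 25 26 27 28 29 30 31 32 33 34
G :  0  1  0  1  2  0  1  0  1  2  3  2  3  4  5  3  2  3  0  1  0  1  2  0  1  0  1  2  3  2  3  4  5  3  2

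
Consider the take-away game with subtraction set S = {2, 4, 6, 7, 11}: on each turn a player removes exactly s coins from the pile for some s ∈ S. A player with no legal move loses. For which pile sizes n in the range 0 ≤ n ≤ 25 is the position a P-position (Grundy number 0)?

n :  0  1  2  3  4  5  6  7  8  9 10 11 12 13 14 15 16 17 18 19 20 21 22 23 24 25
G :  0  0  1  1  2  2  3  3  4  0  0  1  1  2  2  3  3  4  0  0  1  1  2  2  3  3
P-positions are exactly the n with G(n) = 0.

0, 1, 9, 10, 18, 19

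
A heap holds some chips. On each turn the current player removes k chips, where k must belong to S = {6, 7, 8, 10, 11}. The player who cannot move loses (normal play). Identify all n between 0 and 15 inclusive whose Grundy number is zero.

0, 1, 2, 3, 4, 5

G(0) = 0
G(1) = mex{} = 0
G(2) = mex{} = 0
G(3) = mex{} = 0
G(4) = mex{} = 0
G(5) = mex{} = 0
G(6) = mex{0} = 1
G(7) = mex{0,0} = 1
G(8) = mex{0,0,0} = 1
G(9) = mex{0,0,0} = 1
G(10) = mex{0,0,0,0} = 1
G(11) = mex{0,0,0,0,0} = 1
G(12) = mex{1,0,0,0,0} = 2
G(13) = mex{1,1,0,0,0} = 2
G(14) = mex{1,1,1,0,0} = 2
G(15) = mex{1,1,1,0,0} = 2
P-positions are exactly the n with G(n) = 0.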